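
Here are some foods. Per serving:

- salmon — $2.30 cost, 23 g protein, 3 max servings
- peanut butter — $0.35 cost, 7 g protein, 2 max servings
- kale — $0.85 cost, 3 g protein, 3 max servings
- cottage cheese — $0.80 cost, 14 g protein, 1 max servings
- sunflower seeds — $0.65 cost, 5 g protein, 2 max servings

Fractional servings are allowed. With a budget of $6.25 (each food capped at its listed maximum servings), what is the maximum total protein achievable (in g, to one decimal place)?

Protein per dollar: peanut butter 20, cottage cheese 17.5, salmon 10, sunflower seeds 7.692, kale 3.529.
Take 2 servings of peanut butter: spends $0.70, +14.0 g protein (running total 14.0 g).
Take 1 serving of cottage cheese: spends $0.80, +14.0 g protein (running total 28.0 g).
Take 2.065 servings of salmon: spends $4.75, +47.5 g protein (running total 75.5 g).
Filling greedily by protein-per-dollar is optimal for one linear limit, giving 75.5 g.

75.5 g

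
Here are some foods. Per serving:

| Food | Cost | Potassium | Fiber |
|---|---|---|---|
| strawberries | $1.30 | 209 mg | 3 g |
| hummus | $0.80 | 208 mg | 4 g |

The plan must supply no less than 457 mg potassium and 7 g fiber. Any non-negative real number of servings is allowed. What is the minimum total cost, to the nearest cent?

$1.76

Two binding constraints pin down two serving amounts, so the optimal mix uses at most two foods. The candidates are each food alone (scaled to the tighter of potassium/fiber) and each pair with both constraints tight.
strawberries only: max(457/209, 7/3) = 2.333 servings → $3.03.
hummus only: max(457/208, 7/4) = 2.197 servings → $1.76.
strawberries + hummus with both tight: 1.755 servings and 0.434 servings → $2.63.
The minimum over all feasible corners is $1.76.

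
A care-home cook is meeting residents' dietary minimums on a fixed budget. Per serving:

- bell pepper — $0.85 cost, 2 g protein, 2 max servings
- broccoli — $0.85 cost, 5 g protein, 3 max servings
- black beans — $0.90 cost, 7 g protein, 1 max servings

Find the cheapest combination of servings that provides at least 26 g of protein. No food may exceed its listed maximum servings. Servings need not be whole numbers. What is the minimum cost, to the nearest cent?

Cost per g of protein: black beans $0.1286, broccoli $0.1700, bell pepper $0.4250.
Take 1 serving of black beans: +7.0 g protein for $0.90 (total $0.90, still need 19.0 g).
Take 3 servings of broccoli: +15.0 g protein for $2.55 (total $3.45, still need 4.0 g).
Take 2 servings of bell pepper: +4.0 g protein for $1.70 (total $5.15, still need 0.0 g).
Greedy by cheapest-per-g is optimal for a single linear constraint, so the minimum cost is $5.15.

$5.15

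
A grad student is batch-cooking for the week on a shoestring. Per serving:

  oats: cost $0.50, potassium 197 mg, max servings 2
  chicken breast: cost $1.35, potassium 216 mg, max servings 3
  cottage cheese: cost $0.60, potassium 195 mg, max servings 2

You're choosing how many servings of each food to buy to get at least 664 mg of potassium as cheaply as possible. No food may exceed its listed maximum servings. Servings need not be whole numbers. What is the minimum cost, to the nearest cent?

$1.83

Cost per mg of potassium: oats $0.0025, cottage cheese $0.0031, chicken breast $0.0063.
Take 2 servings of oats: +394.0 mg potassium for $1.00 (total $1.00, still need 270.0 mg).
Take 1.385 servings of cottage cheese: +270.0 mg potassium for $0.83 (total $1.83, still need 0.0 mg).
Greedy by cheapest-per-mg is optimal for a single linear constraint, so the minimum cost is $1.83.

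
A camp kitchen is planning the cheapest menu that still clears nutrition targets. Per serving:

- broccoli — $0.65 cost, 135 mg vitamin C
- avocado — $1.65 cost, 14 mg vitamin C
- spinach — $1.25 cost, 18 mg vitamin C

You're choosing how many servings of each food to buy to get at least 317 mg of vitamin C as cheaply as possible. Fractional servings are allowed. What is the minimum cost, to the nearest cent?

$1.53

Cost per mg of vitamin C: broccoli $0.0048, spinach $0.0694, avocado $0.1179.
With no serving limits, use only broccoli: 317 mg / 135 mg = 2.348 servings × $0.65 = $1.53.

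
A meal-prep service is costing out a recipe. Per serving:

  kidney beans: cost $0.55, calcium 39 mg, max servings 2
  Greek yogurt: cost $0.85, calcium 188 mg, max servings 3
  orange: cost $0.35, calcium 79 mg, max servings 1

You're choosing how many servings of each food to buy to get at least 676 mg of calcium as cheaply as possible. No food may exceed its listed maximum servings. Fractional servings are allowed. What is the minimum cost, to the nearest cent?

Cost per mg of calcium: orange $0.0044, Greek yogurt $0.0045, kidney beans $0.0141.
Take 1 serving of orange: +79.0 mg calcium for $0.35 (total $0.35, still need 597.0 mg).
Take 3 servings of Greek yogurt: +564.0 mg calcium for $2.55 (total $2.90, still need 33.0 mg).
Take 0.8462 servings of kidney beans: +33.0 mg calcium for $0.47 (total $3.37, still need 0.0 mg).
Filling from the cheapest source first is optimal under one linear minimum: $3.37.

$3.37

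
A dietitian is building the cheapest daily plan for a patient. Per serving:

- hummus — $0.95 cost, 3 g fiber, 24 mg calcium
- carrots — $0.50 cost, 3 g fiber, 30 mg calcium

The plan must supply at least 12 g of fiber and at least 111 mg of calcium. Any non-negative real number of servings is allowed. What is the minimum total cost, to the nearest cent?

Compare the cost at each extreme point of the feasible region.
hummus only: max(12/3, 111/24) = 4.625 servings → $4.39.
carrots only: max(12/3, 111/30) = 4 servings → $2.00.
hummus + carrots with both tight: 1.5 servings and 2.5 servings → $2.67.
Cheapest feasible corner: $2.00.

$2.00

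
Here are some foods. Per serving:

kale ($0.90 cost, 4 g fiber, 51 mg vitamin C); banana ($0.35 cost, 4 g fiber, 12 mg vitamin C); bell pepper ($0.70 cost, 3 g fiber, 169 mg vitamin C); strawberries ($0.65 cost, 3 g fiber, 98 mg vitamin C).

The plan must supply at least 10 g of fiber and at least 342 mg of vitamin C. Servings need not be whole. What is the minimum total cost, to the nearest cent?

$1.73

A basic optimal solution has at most two foods positive. Try each food alone and each pair with both targets met exactly.
kale only: max(10/4, 342/51) = 6.706 servings → $6.04.
banana only: max(10/4, 342/12) = 28.5 servings → $9.97.
bell pepper only: max(10/3, 342/169) = 3.333 servings → $2.33.
strawberries only: max(10/3, 342/98) = 3.49 servings → $2.27.
kale + banana with both targets exact would need a negative amount; discard.
kale + bell pepper with both tight: 1.27 servings and 1.641 servings → $2.29.
kale + strawberries: the both-tight solution has a negative serving — not a feasible corner.
banana + bell pepper with both tight: 1.038 servings and 1.95 servings → $1.73.
banana + strawberries: intersection lies outside the first quadrant.
bell pepper + strawberries with both tight: 0.216 servings and 3.117 servings → $2.18.
The minimum over all feasible corners is $1.73.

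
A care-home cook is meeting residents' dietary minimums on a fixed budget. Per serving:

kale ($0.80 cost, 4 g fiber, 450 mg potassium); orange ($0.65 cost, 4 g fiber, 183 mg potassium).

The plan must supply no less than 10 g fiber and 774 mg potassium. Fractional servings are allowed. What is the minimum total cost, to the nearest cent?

$1.80

Minimising a linear cost over {fiber ≥ 10, potassium ≥ 774, servings ≥ 0} — the optimum is at a vertex, using one or two foods.
kale only: max(10/4, 774/450) = 2.5 servings → $2.00.
orange only: max(10/4, 774/183) = 4.23 servings → $2.75.
kale + orange with both tight: 1.185 servings and 1.315 servings → $1.80.
The minimum over all feasible corners is $1.80.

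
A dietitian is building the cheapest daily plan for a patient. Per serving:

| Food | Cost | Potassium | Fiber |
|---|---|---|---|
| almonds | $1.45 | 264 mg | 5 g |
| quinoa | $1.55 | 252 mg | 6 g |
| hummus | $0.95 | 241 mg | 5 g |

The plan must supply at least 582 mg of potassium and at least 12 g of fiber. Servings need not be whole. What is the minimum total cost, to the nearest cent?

$2.29

Compare the cost at each extreme point of the feasible region.
almonds only: max(582/264, 12/5) = 2.4 servings → $3.48.
quinoa only: max(582/252, 12/6) = 2.31 servings → $3.58.
hummus only: max(582/241, 12/5) = 2.415 servings → $2.29.
almonds + quinoa with both tight: 1.444 servings and 0.7963 servings → $3.33.
almonds + hummus with both tight: 0.1565 servings and 2.243 servings → $2.36.
quinoa + hummus: the both-tight solution has a negative serving — not a feasible corner.
The minimum over all feasible corners is $2.29.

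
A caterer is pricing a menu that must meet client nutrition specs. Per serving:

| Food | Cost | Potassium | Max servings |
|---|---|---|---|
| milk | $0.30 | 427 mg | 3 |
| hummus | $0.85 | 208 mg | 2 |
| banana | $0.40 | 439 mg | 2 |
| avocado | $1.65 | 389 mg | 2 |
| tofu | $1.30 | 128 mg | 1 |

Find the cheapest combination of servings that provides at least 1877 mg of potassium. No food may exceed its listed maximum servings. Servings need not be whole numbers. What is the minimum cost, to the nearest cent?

Cost per mg of potassium: milk $0.0007, banana $0.0009, hummus $0.0041, avocado $0.0042, tofu $0.0102.
Take 3 servings of milk: +1281.0 mg potassium for $0.90 (total $0.90, still need 596.0 mg).
Take 1.358 servings of banana: +596.0 mg potassium for $0.54 (total $1.44, still need 0.0 mg).
Filling from the cheapest source first is optimal under one linear minimum: $1.44.

$1.44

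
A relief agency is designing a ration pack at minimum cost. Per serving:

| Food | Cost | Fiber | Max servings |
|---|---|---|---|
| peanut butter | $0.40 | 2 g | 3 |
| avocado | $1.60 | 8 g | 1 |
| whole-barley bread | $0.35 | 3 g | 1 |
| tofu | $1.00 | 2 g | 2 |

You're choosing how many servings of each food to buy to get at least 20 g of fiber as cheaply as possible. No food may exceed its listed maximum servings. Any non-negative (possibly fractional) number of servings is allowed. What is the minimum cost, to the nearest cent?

Cost per g of fiber: whole-barley bread $0.1167, peanut butter $0.2000, avocado $0.2000, tofu $0.5000.
Take 1 serving of whole-barley bread: +3.0 g fiber for $0.35 (total $0.35, still need 17.0 g).
Take 3 servings of peanut butter: +6.0 g fiber for $1.20 (total $1.55, still need 11.0 g).
Take 1 serving of avocado: +8.0 g fiber for $1.60 (total $3.15, still need 3.0 g).
Take 1.5 servings of tofu: +3.0 g fiber for $1.50 (total $4.65, still need 0.0 g).
Filling from the cheapest source first is optimal under one linear minimum: $4.65.

$4.65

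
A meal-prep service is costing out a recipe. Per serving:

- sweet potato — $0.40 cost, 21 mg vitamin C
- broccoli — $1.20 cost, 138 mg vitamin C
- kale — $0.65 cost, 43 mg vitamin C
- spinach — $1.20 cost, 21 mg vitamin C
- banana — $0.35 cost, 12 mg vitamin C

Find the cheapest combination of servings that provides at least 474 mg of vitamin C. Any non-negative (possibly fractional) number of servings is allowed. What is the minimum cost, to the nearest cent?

Cost per mg of vitamin C: broccoli $0.0087, kale $0.0151, sweet potato $0.0190, banana $0.0292, spinach $0.0571.
With no serving limits, use only broccoli: 474 mg / 138 mg = 3.435 servings × $1.20 = $4.12.

$4.12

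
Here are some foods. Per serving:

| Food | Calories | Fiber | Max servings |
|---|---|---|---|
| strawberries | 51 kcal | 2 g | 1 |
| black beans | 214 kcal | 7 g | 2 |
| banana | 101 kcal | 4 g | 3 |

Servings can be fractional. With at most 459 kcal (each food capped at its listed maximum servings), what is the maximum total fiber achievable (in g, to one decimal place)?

17.4 g

Fiber per kcal: banana 0.0396, strawberries 0.03922, black beans 0.03271.
Take 3 servings of banana: uses 303 kcal, +12.0 g fiber (running total 12.0 g).
Take 1 serving of strawberries: uses 51 kcal, +2.0 g fiber (running total 14.0 g).
Take 0.4907 servings of black beans: uses 105 kcal, +3.4 g fiber (running total 17.4 g).
Filling greedily by fiber-per-kcal is optimal for one linear limit, giving 17.4 g.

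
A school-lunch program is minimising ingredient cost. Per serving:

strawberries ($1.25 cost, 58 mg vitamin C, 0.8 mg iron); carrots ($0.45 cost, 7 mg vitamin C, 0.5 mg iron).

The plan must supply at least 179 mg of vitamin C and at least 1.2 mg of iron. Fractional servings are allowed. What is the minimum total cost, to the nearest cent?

$3.86

Compare the cost at each extreme point of the feasible region.
strawberries only: max(179/58, 1.2/0.8) = 3.086 servings → $3.86.
carrots only: max(179/7, 1.2/0.5) = 25.57 servings → $11.51.
strawberries + carrots: intersection lies outside the first quadrant.
So the least-cost plan costs $3.86.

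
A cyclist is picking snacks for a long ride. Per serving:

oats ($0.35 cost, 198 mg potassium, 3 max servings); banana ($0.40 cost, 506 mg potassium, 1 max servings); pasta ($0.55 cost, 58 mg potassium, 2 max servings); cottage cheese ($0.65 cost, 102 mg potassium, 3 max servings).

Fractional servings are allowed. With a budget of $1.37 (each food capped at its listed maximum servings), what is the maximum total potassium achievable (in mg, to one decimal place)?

Potassium per dollar: banana 1265, oats 565.7, cottage cheese 156.9, pasta 105.5.
Take 1 serving of banana: spends $0.40, +506.0 mg potassium (running total 506.0 mg).
Take 2.771 servings of oats: spends $0.97, +548.7 mg potassium (running total 1054.7 mg).
Filling greedily by potassium-per-dollar is optimal for one linear limit, giving 1054.7 mg.

1054.7 mg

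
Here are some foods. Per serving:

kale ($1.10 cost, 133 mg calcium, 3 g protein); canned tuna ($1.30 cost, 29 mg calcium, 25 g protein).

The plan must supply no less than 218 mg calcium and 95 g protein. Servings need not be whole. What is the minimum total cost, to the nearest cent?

$5.73

Two binding constraints pin down two serving amounts, so the optimal mix uses at most two foods. The candidates are each food alone (scaled to the tighter of calcium/protein) and each pair with both constraints tight.
kale only: max(218/133, 95/3) = 31.67 servings → $34.83.
canned tuna only: max(218/29, 95/25) = 7.517 servings → $9.77.
kale + canned tuna with both tight: 0.8323 servings and 3.7 servings → $5.73.
Cheapest feasible corner: $5.73.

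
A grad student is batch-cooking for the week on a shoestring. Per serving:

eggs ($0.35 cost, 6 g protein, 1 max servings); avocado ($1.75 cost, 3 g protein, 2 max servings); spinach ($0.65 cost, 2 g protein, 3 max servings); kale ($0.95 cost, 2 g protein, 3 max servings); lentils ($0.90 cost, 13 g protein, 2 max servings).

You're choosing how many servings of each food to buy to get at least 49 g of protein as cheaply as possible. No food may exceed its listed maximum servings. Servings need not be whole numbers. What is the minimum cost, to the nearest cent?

$9.87

Cost per g of protein: eggs $0.0583, lentils $0.0692, spinach $0.3250, kale $0.4750, avocado $0.5833.
Take 1 serving of eggs: +6.0 g protein for $0.35 (total $0.35, still need 43.0 g).
Take 2 servings of lentils: +26.0 g protein for $1.80 (total $2.15, still need 17.0 g).
Take 3 servings of spinach: +6.0 g protein for $1.95 (total $4.10, still need 11.0 g).
Take 3 servings of kale: +6.0 g protein for $2.85 (total $6.95, still need 5.0 g).
Take 1.667 servings of avocado: +5.0 g protein for $2.92 (total $9.87, still need 0.0 g).
Filling from the cheapest source first is optimal under one linear minimum: $9.87.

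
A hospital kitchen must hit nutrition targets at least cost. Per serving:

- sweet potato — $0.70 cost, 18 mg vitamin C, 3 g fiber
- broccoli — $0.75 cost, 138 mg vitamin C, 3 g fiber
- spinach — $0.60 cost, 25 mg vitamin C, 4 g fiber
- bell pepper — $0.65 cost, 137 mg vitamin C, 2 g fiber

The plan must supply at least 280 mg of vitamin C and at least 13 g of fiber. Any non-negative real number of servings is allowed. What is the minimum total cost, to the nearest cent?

$2.45

This is a tiny linear program; its minimum lies at a vertex of the feasible set. List the vertices and price them.
sweet potato only: max(280/18, 13/3) = 15.56 servings → $10.89.
broccoli only: max(280/138, 13/3) = 4.333 servings → $3.25.
spinach only: max(280/25, 13/4) = 11.2 servings → $6.72.
bell pepper only: max(280/137, 13/2) = 6.5 servings → $4.22.
sweet potato + broccoli with both tight: 2.65 servings and 1.683 servings → $3.12.
sweet potato + spinach: the both-tight solution has a negative serving — not a feasible corner.
sweet potato + bell pepper with both tight: 3.256 servings and 1.616 servings → $3.33.
broccoli + spinach with both tight: 1.667 servings and 2 servings → $2.45.
broccoli + bell pepper with both targets exact would need a negative amount; discard.
spinach + bell pepper with both tight: 2.452 servings and 1.596 servings → $2.51.
Cheapest feasible corner: $2.45.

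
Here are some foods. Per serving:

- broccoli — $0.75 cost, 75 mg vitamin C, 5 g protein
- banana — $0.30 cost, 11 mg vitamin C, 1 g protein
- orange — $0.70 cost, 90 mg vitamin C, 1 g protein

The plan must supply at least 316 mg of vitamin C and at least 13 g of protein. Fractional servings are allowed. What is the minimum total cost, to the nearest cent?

$2.84

Two binding constraints pin down two serving amounts, so the optimal mix uses at most two foods. The candidates are each food alone (scaled to the tighter of vitamin C/protein) and each pair with both constraints tight.
broccoli only: max(316/75, 13/5) = 4.213 servings → $3.16.
banana only: max(316/11, 13/1) = 28.73 servings → $8.62.
orange only: max(316/90, 13/1) = 13 servings → $9.10.
broccoli + banana: intersection lies outside the first quadrant.
broccoli + orange with both tight: 2.277 servings and 1.613 servings → $2.84.
banana + orange with both tight: 10.81 servings and 2.19 servings → $4.78.
So the least-cost plan costs $2.84.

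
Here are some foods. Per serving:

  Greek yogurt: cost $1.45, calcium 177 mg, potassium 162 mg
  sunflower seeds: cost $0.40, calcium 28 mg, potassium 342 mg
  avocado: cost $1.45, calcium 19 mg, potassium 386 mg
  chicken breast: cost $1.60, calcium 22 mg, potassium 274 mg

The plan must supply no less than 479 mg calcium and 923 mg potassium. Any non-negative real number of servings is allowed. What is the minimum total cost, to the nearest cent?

$4.19

Check every corner: each single food scaled to meet both minima, and each pair solved so both constraints bind.
Greek yogurt only: max(479/177, 923/162) = 5.698 servings → $8.26.
sunflower seeds only: max(479/28, 923/342) = 17.11 servings → $6.84.
avocado only: max(479/19, 923/386) = 25.21 servings → $36.56.
chicken breast only: max(479/22, 923/274) = 21.77 servings → $34.84.
Greek yogurt + sunflower seeds with both tight: 2.464 servings and 1.532 servings → $4.19.
Greek yogurt + avocado with both tight: 2.565 servings and 1.315 servings → $5.63.
Greek yogurt + chicken breast with both tight: 2.469 servings and 1.909 servings → $6.63.
sunflower seeds + avocado: the both-tight solution has a negative serving — not a feasible corner.
sunflower seeds + chicken breast: the both-tight solution has a negative serving — not a feasible corner.
avocado + chicken breast with both targets exact would need a negative amount; discard.
So the least-cost plan costs $4.19.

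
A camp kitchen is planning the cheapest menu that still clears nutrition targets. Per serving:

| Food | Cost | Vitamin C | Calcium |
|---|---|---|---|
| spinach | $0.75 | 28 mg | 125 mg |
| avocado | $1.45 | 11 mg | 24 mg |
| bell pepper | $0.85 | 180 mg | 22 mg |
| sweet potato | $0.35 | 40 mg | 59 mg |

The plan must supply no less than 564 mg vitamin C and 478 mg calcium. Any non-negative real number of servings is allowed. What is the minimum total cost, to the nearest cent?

Minimising a linear cost over {vitamin C ≥ 564, calcium ≥ 478, servings ≥ 0} — the optimum is at a vertex, using one or two foods.
spinach only: max(564/28, 478/125) = 20.14 servings → $15.11.
avocado only: max(564/11, 478/24) = 51.27 servings → $74.35.
bell pepper only: max(564/180, 478/22) = 21.73 servings → $18.47.
sweet potato only: max(564/40, 478/59) = 14.1 servings → $4.93.
spinach + avocado: the both-tight solution has a negative serving — not a feasible corner.
spinach + bell pepper with both tight: 3.365 servings and 2.61 servings → $4.74.
spinach + sweet potato: intersection lies outside the first quadrant.
avocado + bell pepper with both tight: 18.06 servings and 2.03 servings → $27.91.
avocado + sweet potato with both targets exact would need a negative amount; discard.
bell pepper + sweet potato with both tight: 1.453 servings and 7.56 servings → $3.88.
So the least-cost plan costs $3.88.

$3.88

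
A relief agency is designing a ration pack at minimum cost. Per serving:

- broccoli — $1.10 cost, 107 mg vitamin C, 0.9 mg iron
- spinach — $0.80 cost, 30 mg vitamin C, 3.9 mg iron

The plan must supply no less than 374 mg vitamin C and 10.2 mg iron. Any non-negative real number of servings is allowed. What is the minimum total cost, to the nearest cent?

$4.80

The cheapest plan sits at a corner of the feasible region — with two constraints it uses at most two foods.
broccoli only: max(374/107, 10.2/0.9) = 11.33 servings → $12.47.
spinach only: max(374/30, 10.2/3.9) = 12.47 servings → $9.97.
broccoli + spinach with both tight: 2.953 servings and 1.934 servings → $4.80.
So the least-cost plan costs $4.80.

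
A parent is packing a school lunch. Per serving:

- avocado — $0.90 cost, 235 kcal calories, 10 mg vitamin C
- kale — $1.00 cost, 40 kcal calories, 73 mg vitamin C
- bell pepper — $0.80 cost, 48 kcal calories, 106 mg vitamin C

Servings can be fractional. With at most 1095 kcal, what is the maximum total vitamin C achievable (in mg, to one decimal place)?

2418.1 mg

Vitamin C per kcal: bell pepper 2.208, kale 1.825, avocado 0.04255.
With no serving limits, spend the whole calories allowance on bell pepper: 1095 kcal / 48 kcal × 106 mg = 2418.1 mg.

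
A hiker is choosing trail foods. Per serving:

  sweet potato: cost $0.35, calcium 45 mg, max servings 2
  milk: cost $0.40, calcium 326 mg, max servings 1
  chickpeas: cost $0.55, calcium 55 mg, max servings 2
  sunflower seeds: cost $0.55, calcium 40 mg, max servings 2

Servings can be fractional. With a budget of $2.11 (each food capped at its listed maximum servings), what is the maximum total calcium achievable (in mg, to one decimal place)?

517.0 mg

Calcium per dollar: milk 815, sweet potato 128.6, chickpeas 100, sunflower seeds 72.73.
Take 1 serving of milk: spends $0.40, +326.0 mg calcium (running total 326.0 mg).
Take 2 servings of sweet potato: spends $0.70, +90.0 mg calcium (running total 416.0 mg).
Take 1.836 servings of chickpeas: spends $1.01, +101.0 mg calcium (running total 517.0 mg).
Filling greedily by calcium-per-dollar is optimal for one linear limit, giving 517.0 mg.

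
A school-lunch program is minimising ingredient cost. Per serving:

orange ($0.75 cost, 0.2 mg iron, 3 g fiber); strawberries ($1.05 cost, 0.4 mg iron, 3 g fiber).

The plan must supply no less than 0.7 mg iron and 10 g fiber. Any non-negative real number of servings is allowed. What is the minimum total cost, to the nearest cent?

$2.55

Two binding constraints pin down two serving amounts, so the optimal mix uses at most two foods. The candidates are each food alone (scaled to the tighter of iron/fiber) and each pair with both constraints tight.
orange only: max(0.7/0.2, 10/3) = 3.5 servings → $2.62.
strawberries only: max(0.7/0.4, 10/3) = 3.333 servings → $3.50.
orange + strawberries with both tight: 3.167 servings and 0.1667 servings → $2.55.
So the least-cost plan costs $2.55.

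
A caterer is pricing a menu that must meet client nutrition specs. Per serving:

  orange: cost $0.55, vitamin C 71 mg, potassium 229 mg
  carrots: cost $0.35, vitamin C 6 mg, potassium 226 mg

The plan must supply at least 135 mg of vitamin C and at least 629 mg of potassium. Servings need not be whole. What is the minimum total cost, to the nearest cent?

$1.33

For a min-cost LP with two ≥-constraints, a basic feasible solution has at most two positive variables.
orange only: max(135/71, 629/229) = 2.747 servings → $1.51.
carrots only: max(135/6, 629/226) = 22.5 servings → $7.88.
orange + carrots with both tight: 1.822 servings and 0.9368 servings → $1.33.
So the least-cost plan costs $1.33.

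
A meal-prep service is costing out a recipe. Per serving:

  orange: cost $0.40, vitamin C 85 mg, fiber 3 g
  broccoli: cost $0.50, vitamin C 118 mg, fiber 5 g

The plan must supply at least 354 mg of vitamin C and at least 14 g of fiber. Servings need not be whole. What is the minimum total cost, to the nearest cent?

An LP optimum is at a vertex; with two nutrient constraints at most two foods are used. Check each candidate.
orange only: max(354/85, 14/3) = 4.667 servings → $1.87.
broccoli only: max(354/118, 14/5) = 3 servings → $1.50.
orange + broccoli with both tight: 1.662 servings and 1.803 servings → $1.57.
Cheapest feasible corner: $1.50.

$1.50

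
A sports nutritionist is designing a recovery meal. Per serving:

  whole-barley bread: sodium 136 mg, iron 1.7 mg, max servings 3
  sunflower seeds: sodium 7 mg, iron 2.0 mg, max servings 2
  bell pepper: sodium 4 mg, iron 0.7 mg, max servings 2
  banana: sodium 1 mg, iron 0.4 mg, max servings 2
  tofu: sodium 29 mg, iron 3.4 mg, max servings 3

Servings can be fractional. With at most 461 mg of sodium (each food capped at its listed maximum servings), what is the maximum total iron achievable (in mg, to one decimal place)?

Iron per mg sodium: banana 0.4, sunflower seeds 0.2857, bell pepper 0.175, tofu 0.1172, whole-barley bread 0.0125.
Take 2 servings of banana: uses 2 mg sodium, +0.8 mg iron (running total 0.8 mg).
Take 2 servings of sunflower seeds: uses 14 mg sodium, +4.0 mg iron (running total 4.8 mg).
Take 2 servings of bell pepper: uses 8 mg sodium, +1.4 mg iron (running total 6.2 mg).
Take 3 servings of tofu: uses 87 mg sodium, +10.2 mg iron (running total 16.4 mg).
Take 2.574 servings of whole-barley bread: uses 350 mg sodium, +4.4 mg iron (running total 20.8 mg).
Greedy by best ratio exhausts the sodium allowance optimally: 20.8 mg.

20.8 mg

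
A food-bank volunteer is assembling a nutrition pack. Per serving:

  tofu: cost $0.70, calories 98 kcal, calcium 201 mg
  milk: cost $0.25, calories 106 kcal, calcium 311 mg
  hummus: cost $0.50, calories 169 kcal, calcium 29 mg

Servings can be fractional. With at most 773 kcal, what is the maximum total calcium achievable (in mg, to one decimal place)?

Calcium per kcal: milk 2.934, tofu 2.051, hummus 0.1716.
With no serving limits, spend the whole calories allowance on milk: 773 kcal / 106 kcal × 311 mg = 2268.0 mg.

2268.0 mg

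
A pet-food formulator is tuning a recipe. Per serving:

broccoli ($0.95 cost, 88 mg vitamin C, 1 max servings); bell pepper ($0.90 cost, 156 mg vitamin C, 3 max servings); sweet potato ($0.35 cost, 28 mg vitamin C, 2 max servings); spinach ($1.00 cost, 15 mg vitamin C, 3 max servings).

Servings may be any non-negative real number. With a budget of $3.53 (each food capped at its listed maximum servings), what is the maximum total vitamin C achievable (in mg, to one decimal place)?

Vitamin C per dollar: bell pepper 173.3, broccoli 92.63, sweet potato 80, spinach 15.
Take 3 servings of bell pepper: spends $2.70, +468.0 mg vitamin C (running total 468.0 mg).
Take 0.8737 servings of broccoli: spends $0.83, +76.9 mg vitamin C (running total 544.9 mg).
Filling greedily by vitamin C-per-dollar is optimal for one linear limit, giving 544.9 mg.

544.9 mg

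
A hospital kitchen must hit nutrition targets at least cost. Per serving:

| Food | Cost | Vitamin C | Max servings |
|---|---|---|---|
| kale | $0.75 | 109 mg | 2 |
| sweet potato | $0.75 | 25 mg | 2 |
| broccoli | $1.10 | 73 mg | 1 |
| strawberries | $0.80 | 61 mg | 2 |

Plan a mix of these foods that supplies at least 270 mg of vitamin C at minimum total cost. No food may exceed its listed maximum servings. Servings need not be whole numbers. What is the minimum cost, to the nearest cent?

Cost per mg of vitamin C: kale $0.0069, strawberries $0.0131, broccoli $0.0151, sweet potato $0.0300.
Take 2 servings of kale: +218.0 mg vitamin C for $1.50 (total $1.50, still need 52.0 mg).
Take 0.8525 servings of strawberries: +52.0 mg vitamin C for $0.68 (total $2.18, still need 0.0 mg).
Filling from the cheapest source first is optimal under one linear minimum: $2.18.

$2.18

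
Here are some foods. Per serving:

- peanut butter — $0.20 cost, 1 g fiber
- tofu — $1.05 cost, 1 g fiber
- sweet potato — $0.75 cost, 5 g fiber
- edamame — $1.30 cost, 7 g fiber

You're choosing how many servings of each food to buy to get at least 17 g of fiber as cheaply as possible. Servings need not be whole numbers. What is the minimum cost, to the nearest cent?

Cost per g of fiber: sweet potato $0.1500, edamame $0.1857, peanut butter $0.2000, tofu $1.0500.
With no serving limits, use only sweet potato: 17 g / 5 g = 3.4 servings × $0.75 = $2.55.

$2.55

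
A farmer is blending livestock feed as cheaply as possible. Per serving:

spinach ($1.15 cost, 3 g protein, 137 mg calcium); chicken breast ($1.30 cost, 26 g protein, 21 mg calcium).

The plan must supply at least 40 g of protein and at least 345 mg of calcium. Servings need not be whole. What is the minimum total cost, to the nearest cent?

$4.32

The cheapest plan sits at a corner of the feasible region — with two constraints it uses at most two foods.
spinach only: max(40/3, 345/137) = 13.33 servings → $15.33.
chicken breast only: max(40/26, 345/21) = 16.43 servings → $21.36.
spinach + chicken breast with both tight: 2.324 servings and 1.27 servings → $4.32.
Cheapest feasible corner: $4.32.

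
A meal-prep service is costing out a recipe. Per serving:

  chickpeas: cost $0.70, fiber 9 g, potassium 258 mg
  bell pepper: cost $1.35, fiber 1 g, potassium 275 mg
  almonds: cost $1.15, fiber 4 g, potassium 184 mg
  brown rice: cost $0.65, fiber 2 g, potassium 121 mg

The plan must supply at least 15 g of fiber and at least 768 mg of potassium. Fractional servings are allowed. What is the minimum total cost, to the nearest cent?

$2.08

chickpeas only: max(15/9, 768/258) = 2.977 servings → $2.08.
bell pepper only: max(15/1, 768/275) = 15 servings → $20.25.
almonds only: max(15/4, 768/184) = 4.174 servings → $4.80.
brown rice only: max(15/2, 768/121) = 7.5 servings → $4.88.
chickpeas + bell pepper with both tight: 1.514 servings and 1.372 servings → $2.91.
chickpeas + almonds: the both-tight solution has a negative serving — not a feasible corner.
chickpeas + brown rice with both tight: 0.4869 servings and 5.309 servings → $3.79.
bell pepper + almonds with both tight: 0.3406 servings and 3.665 servings → $4.67.
bell pepper + brown rice with both targets exact would need a negative amount; discard.
almonds + brown rice with both tight: 2.405 servings and 2.69 servings → $4.51.
Cheapest feasible corner: $2.08.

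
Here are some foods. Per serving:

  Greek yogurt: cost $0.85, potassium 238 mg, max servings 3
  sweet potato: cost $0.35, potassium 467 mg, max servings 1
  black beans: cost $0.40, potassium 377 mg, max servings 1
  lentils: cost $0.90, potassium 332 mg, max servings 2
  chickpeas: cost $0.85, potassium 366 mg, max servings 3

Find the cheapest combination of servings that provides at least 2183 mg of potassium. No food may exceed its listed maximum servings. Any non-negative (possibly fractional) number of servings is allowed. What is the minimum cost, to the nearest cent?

Cost per mg of potassium: sweet potato $0.0007, black beans $0.0011, chickpeas $0.0023, lentils $0.0027, Greek yogurt $0.0036.
Take 1 serving of sweet potato: +467.0 mg potassium for $0.35 (total $0.35, still need 1716.0 mg).
Take 1 serving of black beans: +377.0 mg potassium for $0.40 (total $0.75, still need 1339.0 mg).
Take 3 servings of chickpeas: +1098.0 mg potassium for $2.55 (total $3.30, still need 241.0 mg).
Take 0.7259 servings of lentils: +241.0 mg potassium for $0.65 (total $3.95, still need 0.0 mg).
Filling from the cheapest source first is optimal under one linear minimum: $3.95.

$3.95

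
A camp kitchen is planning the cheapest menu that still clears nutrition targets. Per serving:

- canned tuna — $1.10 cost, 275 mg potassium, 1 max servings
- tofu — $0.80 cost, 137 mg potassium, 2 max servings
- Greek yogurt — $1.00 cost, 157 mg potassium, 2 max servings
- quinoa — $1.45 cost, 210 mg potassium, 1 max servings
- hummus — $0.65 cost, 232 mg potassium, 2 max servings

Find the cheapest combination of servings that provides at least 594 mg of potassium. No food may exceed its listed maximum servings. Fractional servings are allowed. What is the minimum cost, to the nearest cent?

$1.82

Cost per mg of potassium: hummus $0.0028, canned tuna $0.0040, tofu $0.0058, Greek yogurt $0.0064, quinoa $0.0069.
Take 2 servings of hummus: +464.0 mg potassium for $1.30 (total $1.30, still need 130.0 mg).
Take 0.4727 servings of canned tuna: +130.0 mg potassium for $0.52 (total $1.82, still need 0.0 mg).
Filling from the cheapest source first is optimal under one linear minimum: $1.82.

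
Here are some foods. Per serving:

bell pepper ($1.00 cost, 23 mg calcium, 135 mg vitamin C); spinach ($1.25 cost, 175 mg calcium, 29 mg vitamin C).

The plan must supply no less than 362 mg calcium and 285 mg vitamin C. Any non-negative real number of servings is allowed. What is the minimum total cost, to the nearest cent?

This is a tiny linear program; its minimum lies at a vertex of the feasible set. List the vertices and price them.
bell pepper only: max(362/23, 285/135) = 15.74 servings → $15.74.
spinach only: max(362/175, 285/29) = 9.828 servings → $12.28.
bell pepper + spinach with both tight: 1.715 servings and 1.843 servings → $4.02.
Cheapest feasible corner: $4.02.

$4.02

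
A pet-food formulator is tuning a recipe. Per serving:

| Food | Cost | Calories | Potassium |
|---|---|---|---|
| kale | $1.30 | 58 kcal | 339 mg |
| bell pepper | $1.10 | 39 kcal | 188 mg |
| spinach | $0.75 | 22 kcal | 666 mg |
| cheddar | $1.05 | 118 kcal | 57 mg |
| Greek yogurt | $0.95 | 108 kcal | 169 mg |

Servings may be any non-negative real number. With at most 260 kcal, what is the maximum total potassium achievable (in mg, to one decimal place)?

Potassium per kcal: spinach 30.27, kale 5.845, bell pepper 4.821, Greek yogurt 1.565, cheddar 0.4831.
With no serving limits, spend the whole calories allowance on spinach: 260 kcal / 22 kcal × 666 mg = 7870.9 mg.

7870.9 mg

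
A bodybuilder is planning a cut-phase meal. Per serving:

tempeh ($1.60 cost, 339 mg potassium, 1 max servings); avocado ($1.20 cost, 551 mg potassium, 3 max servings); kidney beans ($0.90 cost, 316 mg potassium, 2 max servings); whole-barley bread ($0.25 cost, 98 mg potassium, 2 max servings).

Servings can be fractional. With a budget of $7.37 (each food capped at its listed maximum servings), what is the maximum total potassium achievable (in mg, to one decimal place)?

2792.5 mg

Potassium per dollar: avocado 459.2, whole-barley bread 392, kidney beans 351.1, tempeh 211.9.
Take 3 servings of avocado: spends $3.60, +1653.0 mg potassium (running total 1653.0 mg).
Take 2 servings of whole-barley bread: spends $0.50, +196.0 mg potassium (running total 1849.0 mg).
Take 2 servings of kidney beans: spends $1.80, +632.0 mg potassium (running total 2481.0 mg).
Take 0.9187 servings of tempeh: spends $1.47, +311.5 mg potassium (running total 2792.5 mg).
Greedy by best ratio exhausts the cost allowance optimally: 2792.5 mg.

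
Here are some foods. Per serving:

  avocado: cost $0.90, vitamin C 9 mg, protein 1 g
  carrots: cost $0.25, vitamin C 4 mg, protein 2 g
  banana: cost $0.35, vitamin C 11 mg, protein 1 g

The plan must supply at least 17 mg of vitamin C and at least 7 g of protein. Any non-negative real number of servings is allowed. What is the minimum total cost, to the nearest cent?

At the optimum either one food covers both requirements or two foods hit both targets exactly; no other combination can be cheaper.
avocado only: max(17/9, 7/1) = 7 servings → $6.30.
carrots only: max(17/4, 7/2) = 4.25 servings → $1.06.
banana only: max(17/11, 7/1) = 7 servings → $2.45.
avocado + carrots with both tight: 0.4286 servings and 3.286 servings → $1.21.
avocado + banana with both targets exact would need a negative amount; discard.
carrots + banana with both tight: 3.333 servings and 0.3333 servings → $0.95.
The minimum over all feasible corners is $0.95.

$0.95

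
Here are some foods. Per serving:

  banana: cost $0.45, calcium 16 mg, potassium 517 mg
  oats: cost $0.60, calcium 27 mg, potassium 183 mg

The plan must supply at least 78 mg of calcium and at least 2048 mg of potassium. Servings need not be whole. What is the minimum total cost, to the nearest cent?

banana only: max(78/16, 2048/517) = 4.875 servings → $2.19.
oats only: max(78/27, 2048/183) = 11.19 servings → $6.71.
banana + oats with both tight: 3.719 servings and 0.6852 servings → $2.08.
So the least-cost plan costs $2.08.

$2.08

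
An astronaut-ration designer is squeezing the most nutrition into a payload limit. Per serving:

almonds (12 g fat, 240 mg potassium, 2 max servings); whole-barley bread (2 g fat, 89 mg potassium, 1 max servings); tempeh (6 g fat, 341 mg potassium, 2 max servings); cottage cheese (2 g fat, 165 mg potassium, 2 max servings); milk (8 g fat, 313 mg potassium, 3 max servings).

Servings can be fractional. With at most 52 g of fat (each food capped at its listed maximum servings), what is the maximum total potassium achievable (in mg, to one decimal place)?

Potassium per g fat: cottage cheese 82.5, tempeh 56.83, whole-barley bread 44.5, milk 39.12, almonds 20.
Take 2 servings of cottage cheese: uses 4 g fat, +330.0 mg potassium (running total 330.0 mg).
Take 2 servings of tempeh: uses 12 g fat, +682.0 mg potassium (running total 1012.0 mg).
Take 1 serving of whole-barley bread: uses 2 g fat, +89.0 mg potassium (running total 1101.0 mg).
Take 3 servings of milk: uses 24 g fat, +939.0 mg potassium (running total 2040.0 mg).
Take 0.8333 servings of almonds: uses 10 g fat, +200.0 mg potassium (running total 2240.0 mg).
Greedy by best ratio exhausts the fat allowance optimally: 2240.0 mg.

2240.0 mg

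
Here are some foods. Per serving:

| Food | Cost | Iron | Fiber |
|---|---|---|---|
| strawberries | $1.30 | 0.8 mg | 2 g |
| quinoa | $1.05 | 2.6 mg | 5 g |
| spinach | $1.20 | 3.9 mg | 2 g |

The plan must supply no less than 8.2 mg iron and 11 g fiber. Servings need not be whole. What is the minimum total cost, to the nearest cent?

$2.99

This is a tiny linear program; its minimum lies at a vertex of the feasible set. List the vertices and price them.
strawberries only: max(8.2/0.8, 11/2) = 10.25 servings → $13.32.
quinoa only: max(8.2/2.6, 11/5) = 3.154 servings → $3.31.
spinach only: max(8.2/3.9, 11/2) = 5.5 servings → $6.60.
strawberries + quinoa: the both-tight solution has a negative serving — not a feasible corner.
strawberries + spinach with both tight: 4.274 servings and 1.226 servings → $7.03.
quinoa + spinach with both tight: 1.853 servings and 0.8671 servings → $2.99.
So the least-cost plan costs $2.99.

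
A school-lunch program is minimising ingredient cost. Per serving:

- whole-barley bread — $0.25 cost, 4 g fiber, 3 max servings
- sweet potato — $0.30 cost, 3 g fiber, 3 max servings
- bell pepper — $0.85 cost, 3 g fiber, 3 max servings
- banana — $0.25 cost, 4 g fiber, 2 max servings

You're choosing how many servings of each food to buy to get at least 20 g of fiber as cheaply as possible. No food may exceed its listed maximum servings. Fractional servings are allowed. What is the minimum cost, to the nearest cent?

$1.25

Cost per g of fiber: whole-barley bread $0.0625, banana $0.0625, sweet potato $0.1000, bell pepper $0.2833.
Take 3 servings of whole-barley bread: +12.0 g fiber for $0.75 (total $0.75, still need 8.0 g).
Take 2 servings of banana: +8.0 g fiber for $0.50 (total $1.25, still need 0.0 g).
Filling from the cheapest source first is optimal under one linear minimum: $1.25.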